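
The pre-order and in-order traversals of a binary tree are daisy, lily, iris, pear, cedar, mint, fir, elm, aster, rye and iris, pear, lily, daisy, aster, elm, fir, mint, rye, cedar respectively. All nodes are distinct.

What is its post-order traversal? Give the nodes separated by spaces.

The first element of pre-order is the root; it splits in-order into left and right subtrees.
Root daisy: left subtree has 3 nodes {iris, pear, lily}, right has 6 {aster, elm, fir, mint, rye, cedar}.
  Root lily: left subtree has 2 nodes {iris, pear}, right has 0 { }.
    Root iris: left subtree has 0 nodes { }, right has 1 {pear}.
  Root cedar: left subtree has 5 nodes {aster, elm, fir, mint, rye}, right has 0 { }.
    Root mint: left subtree has 3 nodes {aster, elm, fir}, right has 1 {rye}.
      Root fir: left subtree has 2 nodes {aster, elm}, right has 0 { }.
        Root elm: left subtree has 1 node {aster}, right has 0 { }.

pear iris lily aster elm fir rye mint cedar daisy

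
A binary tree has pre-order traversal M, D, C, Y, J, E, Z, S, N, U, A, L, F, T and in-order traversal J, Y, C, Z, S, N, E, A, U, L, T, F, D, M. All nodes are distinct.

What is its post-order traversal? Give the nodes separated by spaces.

The first element of pre-order is the root; it splits in-order into left and right subtrees.
Root M: left subtree has 13 nodes {J, Y, C, Z, S, N, E, A, U, L, T, F, D}, right has 0 { }.
  Root D: left subtree has 12 nodes {J, Y, C, Z, S, N, E, A, U, L, T, F}, right has 0 { }.
    Root C: left subtree has 2 nodes {J, Y}, right has 9 {Z, S, N, E, A, U, L, T, F}.
      Root Y: left subtree has 1 node {J}, right has 0 { }.
      Root E: left subtree has 3 nodes {Z, S, N}, right has 5 {A, U, L, T, F}.
        Root Z: left subtree has 0 nodes { }, right has 2 {S, N}.
          Root S: left subtree has 0 nodes { }, right has 1 {N}.
        Root U: left subtree has 1 node {A}, right has 3 {L, T, F}.
          Root L: left subtree has 0 nodes { }, right has 2 {T, F}.
            Root F: left subtree has 1 node {T}, right has 0 { }.

J Y N S Z A T F L U E C D M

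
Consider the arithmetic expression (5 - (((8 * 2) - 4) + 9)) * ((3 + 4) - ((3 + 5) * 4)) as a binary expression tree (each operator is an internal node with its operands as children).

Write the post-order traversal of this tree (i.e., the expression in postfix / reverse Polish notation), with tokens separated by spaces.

Post-order on an expression tree gives postfix notation: for each operator, emit left operand, right operand, then the operator.

5 8 2 * 4 - 9 + - 3 4 + 3 5 + 4 * - *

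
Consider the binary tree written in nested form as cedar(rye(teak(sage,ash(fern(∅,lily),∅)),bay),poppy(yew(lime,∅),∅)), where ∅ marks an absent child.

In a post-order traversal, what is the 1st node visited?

Post-order visits the left subtree, then the right subtree, then the node.
At cedar: go left to rye.
  At rye: go left to teak.
    At teak: go left to sage.
      sage is a leaf — visit sage.
    At teak: go right to ash.
      At ash: go left to fern.
        At fern: no left child.
        At fern: go right to lily.
          lily is a leaf — visit lily.
        Visit fern.
      At ash: no right child.
      Visit ash.
    Visit teak.
  At rye: go right to bay.
    bay is a leaf — visit bay.
  Visit rye.
At cedar: go right to poppy.
  At poppy: go left to yew.
    At yew: go left to lime.
      lime is a leaf — visit lime.
    At yew: no right child.
    Visit yew.
  At poppy: no right child.
  Visit poppy.
Visit cedar.
Full post-order sequence: sage, lily, fern, ash, teak, bay, rye, lime, yew, poppy, cedar.

sage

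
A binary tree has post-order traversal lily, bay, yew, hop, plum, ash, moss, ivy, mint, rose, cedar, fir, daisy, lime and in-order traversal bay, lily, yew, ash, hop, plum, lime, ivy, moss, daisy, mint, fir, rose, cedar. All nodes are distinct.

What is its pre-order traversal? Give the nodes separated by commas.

lime, ash, yew, bay, lily, plum, hop, daisy, ivy, moss, fir, mint, cedar, rose

The last element of post-order is the root; it splits in-order into left and right subtrees.
Root lime: left subtree has 6 nodes {bay, lily, yew, ash, hop, plum}, right has 7 {ivy, moss, daisy, mint, fir, rose, cedar}.
  Root ash: left subtree has 3 nodes {bay, lily, yew}, right has 2 {hop, plum}.
    Root yew: left subtree has 2 nodes {bay, lily}, right has 0 { }.
      Root bay: left subtree has 0 nodes { }, right has 1 {lily}.
    Root plum: left subtree has 1 node {hop}, right has 0 { }.
  Root daisy: left subtree has 2 nodes {ivy, moss}, right has 4 {mint, fir, rose, cedar}.
    Root ivy: left subtree has 0 nodes { }, right has 1 {moss}.
    Root fir: left subtree has 1 node {mint}, right has 2 {rose, cedar}.
      Root cedar: left subtree has 1 node {rose}, right has 0 { }.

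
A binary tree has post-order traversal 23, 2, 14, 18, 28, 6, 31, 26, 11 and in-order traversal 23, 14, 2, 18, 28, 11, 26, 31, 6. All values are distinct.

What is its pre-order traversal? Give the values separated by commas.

11, 28, 18, 14, 23, 2, 26, 31, 6

The last element of post-order is the root; it splits in-order into left and right subtrees.
Root 11: left subtree has 5 nodes {23, 14, 2, 18, 28}, right has 3 {26, 31, 6}.
  Root 28: left subtree has 4 nodes {23, 14, 2, 18}, right has 0 { }.
    Root 18: left subtree has 3 nodes {23, 14, 2}, right has 0 { }.
      Root 14: left subtree has 1 node {23}, right has 1 {2}.
  Root 26: left subtree has 0 nodes { }, right has 2 {31, 6}.
    Root 31: left subtree has 0 nodes { }, right has 1 {6}.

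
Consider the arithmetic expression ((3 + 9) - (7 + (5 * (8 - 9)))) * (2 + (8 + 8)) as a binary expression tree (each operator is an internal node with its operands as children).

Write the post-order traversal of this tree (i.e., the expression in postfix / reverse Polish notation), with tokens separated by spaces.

3 9 + 7 5 8 9 - * + - 2 8 8 + + *

Post-order on an expression tree gives postfix notation: for each operator, emit left operand, right operand, then the operator.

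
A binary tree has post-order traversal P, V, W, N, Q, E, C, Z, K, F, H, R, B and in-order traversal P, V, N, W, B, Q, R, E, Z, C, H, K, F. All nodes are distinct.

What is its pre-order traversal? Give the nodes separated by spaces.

The last element of post-order is the root; it splits in-order into left and right subtrees.
Root B: left subtree has 4 nodes {P, V, N, W}, right has 8 {Q, R, E, Z, C, H, K, F}.
  Root N: left subtree has 2 nodes {P, V}, right has 1 {W}.
    Root V: left subtree has 1 node {P}, right has 0 { }.
  Root R: left subtree has 1 node {Q}, right has 6 {E, Z, C, H, K, F}.
    Root H: left subtree has 3 nodes {E, Z, C}, right has 2 {K, F}.
      Root Z: left subtree has 1 node {E}, right has 1 {C}.
      Root F: left subtree has 1 node {K}, right has 0 { }.

B N V P W R Q H Z E C F K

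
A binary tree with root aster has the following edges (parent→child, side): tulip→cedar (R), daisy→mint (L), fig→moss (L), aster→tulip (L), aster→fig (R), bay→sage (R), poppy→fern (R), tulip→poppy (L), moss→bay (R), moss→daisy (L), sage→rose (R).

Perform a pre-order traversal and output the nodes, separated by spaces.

Pre-order visits the node, then its left subtree, then its right subtree.
Visit aster.
At aster: go left to tulip.
  Visit tulip.
  At tulip: go left to poppy.
    Visit poppy.
    At poppy: no left child.
    At poppy: go right to fern.
      fern is a leaf — visit fern.
  At tulip: go right to cedar.
    cedar is a leaf — visit cedar.
At aster: go right to fig.
  Visit fig.
  At fig: go left to moss.
    Visit moss.
    At moss: go left to daisy.
      Visit daisy.
      At daisy: go left to mint.
        mint is a leaf — visit mint.
      At daisy: no right child.
    At moss: go right to bay.
      Visit bay.
      At bay: no left child.
      At bay: go right to sage.
        Visit sage.
        At sage: no left child.
        At sage: go right to rose.
          rose is a leaf — visit rose.
  At fig: no right child.

aster tulip poppy fern cedar fig moss daisy mint bay sage rose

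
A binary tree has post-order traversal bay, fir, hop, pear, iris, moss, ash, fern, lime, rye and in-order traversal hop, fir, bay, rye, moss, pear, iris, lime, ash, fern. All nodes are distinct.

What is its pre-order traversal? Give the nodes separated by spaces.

rye hop fir bay lime moss iris pear fern ash

The last element of post-order is the root; it splits in-order into left and right subtrees.
Root rye: left subtree has 3 nodes {hop, fir, bay}, right has 6 {moss, pear, iris, lime, ash, fern}.
  Root hop: left subtree has 0 nodes { }, right has 2 {fir, bay}.
    Root fir: left subtree has 0 nodes { }, right has 1 {bay}.
  Root lime: left subtree has 3 nodes {moss, pear, iris}, right has 2 {ash, fern}.
    Root moss: left subtree has 0 nodes { }, right has 2 {pear, iris}.
      Root iris: left subtree has 1 node {pear}, right has 0 { }.
    Root fern: left subtree has 1 node {ash}, right has 0 { }.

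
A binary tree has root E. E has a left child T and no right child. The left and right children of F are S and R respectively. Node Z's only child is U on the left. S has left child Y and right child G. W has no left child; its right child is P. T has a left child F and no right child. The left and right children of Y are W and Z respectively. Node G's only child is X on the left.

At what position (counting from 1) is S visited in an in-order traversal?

6

In-order visits the left subtree, then the node, then the right subtree.
At E: go left to T.
  At T: go left to F.
    At F: go left to S.
      At S: go left to Y.
        At Y: go left to W.
          At W: no left child.
          Visit W.
          At W: go right to P.
            P is a leaf — visit P.
        Visit Y.
        At Y: go right to Z.
          At Z: go left to U.
            U is a leaf — visit U.
          Visit Z.
          At Z: no right child.
      Visit S.
      At S: go right to G.
        At G: go left to X.
          X is a leaf — visit X.
        Visit G.
        At G: no right child.
    Visit F.
    At F: go right to R.
      R is a leaf — visit R.
  Visit T.
  At T: no right child.
Visit E.
At E: no right child.
Full in-order sequence: W, P, Y, U, Z, S, X, G, F, R, T, E.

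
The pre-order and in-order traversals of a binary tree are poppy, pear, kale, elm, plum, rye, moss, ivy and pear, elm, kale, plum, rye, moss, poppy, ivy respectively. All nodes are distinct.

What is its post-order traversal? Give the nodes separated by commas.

elm, moss, rye, plum, kale, pear, ivy, poppy

The first element of pre-order is the root; it splits in-order into left and right subtrees.
Root poppy: left subtree has 6 nodes {pear, elm, kale, plum, rye, moss}, right has 1 {ivy}.
  Root pear: left subtree has 0 nodes { }, right has 5 {elm, kale, plum, rye, moss}.
    Root kale: left subtree has 1 node {elm}, right has 3 {plum, rye, moss}.
      Root plum: left subtree has 0 nodes { }, right has 2 {rye, moss}.
        Root rye: left subtree has 0 nodes { }, right has 1 {moss}.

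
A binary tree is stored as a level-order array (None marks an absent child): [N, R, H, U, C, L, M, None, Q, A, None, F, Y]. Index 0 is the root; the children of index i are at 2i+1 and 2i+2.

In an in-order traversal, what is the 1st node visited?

In-order visits the left subtree, then the node, then the right subtree.
At N: go left to R.
  At R: go left to U.
    At U: no left child.
    Visit U.
    At U: go right to Q.
      Q is a leaf — visit Q.
  Visit R.
  At R: go right to C.
    At C: go left to A.
      A is a leaf — visit A.
    Visit C.
    At C: no right child.
Visit N.
At N: go right to H.
  At H: go left to L.
    At L: go left to F.
      F is a leaf — visit F.
    Visit L.
    At L: go right to Y.
      Y is a leaf — visit Y.
  Visit H.
  At H: go right to M.
    M is a leaf — visit M.
Full in-order sequence: U, Q, R, A, C, N, F, L, Y, H, M.

U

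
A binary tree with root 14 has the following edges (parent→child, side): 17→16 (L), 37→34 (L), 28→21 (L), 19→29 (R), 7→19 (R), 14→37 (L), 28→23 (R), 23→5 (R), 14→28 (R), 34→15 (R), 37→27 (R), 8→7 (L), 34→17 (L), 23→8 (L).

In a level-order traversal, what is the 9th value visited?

15

Level-order visits nodes level by level from the root, left to right within each level.
Level 0: 14
Level 1: 37, 28
Level 2: 34, 27, 21, 23
Level 3: 17, 15, 8, 5
Level 4: 16, 7
Level 5: 19
Level 6: 29
Full level-order sequence: 14, 37, 28, 34, 27, 21, 23, 17, 15, 8, 5, 16, 7, 19, 29.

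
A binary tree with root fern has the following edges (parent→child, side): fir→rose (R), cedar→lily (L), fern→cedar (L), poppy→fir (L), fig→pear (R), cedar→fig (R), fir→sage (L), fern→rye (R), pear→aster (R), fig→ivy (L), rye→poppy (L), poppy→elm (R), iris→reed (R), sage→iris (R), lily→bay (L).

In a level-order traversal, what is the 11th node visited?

Level-order visits nodes level by level from the root, left to right within each level.
Level 0: fern
Level 1: cedar, rye
Level 2: lily, fig, poppy
Level 3: bay, ivy, pear, fir, elm
Level 4: aster, sage, rose
Level 5: iris
Level 6: reed
Full level-order sequence: fern, cedar, rye, lily, fig, poppy, bay, ivy, pear, fir, elm, aster, sage, rose, iris, reed.

elm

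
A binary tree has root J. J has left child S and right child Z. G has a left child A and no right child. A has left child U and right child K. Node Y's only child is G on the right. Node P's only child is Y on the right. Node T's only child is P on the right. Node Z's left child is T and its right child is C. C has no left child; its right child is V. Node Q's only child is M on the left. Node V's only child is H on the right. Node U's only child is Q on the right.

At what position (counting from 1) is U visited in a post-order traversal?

4

Post-order visits the left subtree, then the right subtree, then the node.
At J: go left to S.
  S is a leaf — visit S.
At J: go right to Z.
  At Z: go left to T.
    At T: no left child.
    At T: go right to P.
      At P: no left child.
      At P: go right to Y.
        At Y: no left child.
        At Y: go right to G.
          At G: go left to A.
            At A: go left to U.
              At U: no left child.
              At U: go right to Q.
                At Q: go left to M.
                  M is a leaf — visit M.
                At Q: no right child.
                Visit Q.
              Visit U.
            At A: go right to K.
              K is a leaf — visit K.
            Visit A.
          At G: no right child.
          Visit G.
        Visit Y.
      Visit P.
    Visit T.
  At Z: go right to C.
    At C: no left child.
    At C: go right to V.
      At V: no left child.
      At V: go right to H.
        H is a leaf — visit H.
      Visit V.
    Visit C.
  Visit Z.
Visit J.
Full post-order sequence: S, M, Q, U, K, A, G, Y, P, T, H, V, C, Z, J.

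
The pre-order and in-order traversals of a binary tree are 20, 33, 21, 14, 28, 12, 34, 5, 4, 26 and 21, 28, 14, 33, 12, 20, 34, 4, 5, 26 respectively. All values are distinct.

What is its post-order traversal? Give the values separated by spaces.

The first element of pre-order is the root; it splits in-order into left and right subtrees.
Root 20: left subtree has 5 nodes {21, 28, 14, 33, 12}, right has 4 {34, 4, 5, 26}.
  Root 33: left subtree has 3 nodes {21, 28, 14}, right has 1 {12}.
    Root 21: left subtree has 0 nodes { }, right has 2 {28, 14}.
      Root 14: left subtree has 1 node {28}, right has 0 { }.
  Root 34: left subtree has 0 nodes { }, right has 3 {4, 5, 26}.
    Root 5: left subtree has 1 node {4}, right has 1 {26}.

28 14 21 12 33 4 26 5 34 20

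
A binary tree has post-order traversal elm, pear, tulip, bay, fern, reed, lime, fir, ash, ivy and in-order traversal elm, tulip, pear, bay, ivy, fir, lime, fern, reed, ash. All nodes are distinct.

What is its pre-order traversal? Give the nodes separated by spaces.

The last element of post-order is the root; it splits in-order into left and right subtrees.
Root ivy: left subtree has 4 nodes {elm, tulip, pear, bay}, right has 5 {fir, lime, fern, reed, ash}.
  Root bay: left subtree has 3 nodes {elm, tulip, pear}, right has 0 { }.
    Root tulip: left subtree has 1 node {elm}, right has 1 {pear}.
  Root ash: left subtree has 4 nodes {fir, lime, fern, reed}, right has 0 { }.
    Root fir: left subtree has 0 nodes { }, right has 3 {lime, fern, reed}.
      Root lime: left subtree has 0 nodes { }, right has 2 {fern, reed}.
        Root reed: left subtree has 1 node {fern}, right has 0 { }.

ivy bay tulip elm pear ash fir lime reed fern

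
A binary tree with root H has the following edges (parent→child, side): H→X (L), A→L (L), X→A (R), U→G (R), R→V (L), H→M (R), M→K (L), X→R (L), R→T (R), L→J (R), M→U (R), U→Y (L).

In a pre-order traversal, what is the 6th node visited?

Pre-order visits the node, then its left subtree, then its right subtree.
Visit H.
At H: go left to X.
  Visit X.
  At X: go left to R.
    Visit R.
    At R: go left to V.
      V is a leaf — visit V.
    At R: go right to T.
      T is a leaf — visit T.
  At X: go right to A.
    Visit A.
    At A: go left to L.
      Visit L.
      At L: no left child.
      At L: go right to J.
        J is a leaf — visit J.
    At A: no right child.
At H: go right to M.
  Visit M.
  At M: go left to K.
    K is a leaf — visit K.
  At M: go right to U.
    Visit U.
    At U: go left to Y.
      Y is a leaf — visit Y.
    At U: go right to G.
      G is a leaf — visit G.
Full pre-order sequence: H, X, R, V, T, A, L, J, M, K, U, Y, G.

A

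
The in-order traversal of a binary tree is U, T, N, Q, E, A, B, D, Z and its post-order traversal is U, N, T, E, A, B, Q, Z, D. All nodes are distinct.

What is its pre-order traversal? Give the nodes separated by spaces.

D Q T U N B A E Z

The last element of post-order is the root; it splits in-order into left and right subtrees.
Root D: left subtree has 7 nodes {U, T, N, Q, E, A, B}, right has 1 {Z}.
  Root Q: left subtree has 3 nodes {U, T, N}, right has 3 {E, A, B}.
    Root T: left subtree has 1 node {U}, right has 1 {N}.
    Root B: left subtree has 2 nodes {E, A}, right has 0 { }.
      Root A: left subtree has 1 node {E}, right has 0 { }.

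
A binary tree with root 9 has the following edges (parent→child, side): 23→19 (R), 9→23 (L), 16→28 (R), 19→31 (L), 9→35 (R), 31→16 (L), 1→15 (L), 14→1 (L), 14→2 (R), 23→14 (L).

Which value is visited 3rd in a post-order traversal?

Post-order visits the left subtree, then the right subtree, then the node.
At 9: go left to 23.
  At 23: go left to 14.
    At 14: go left to 1.
      At 1: go left to 15.
        15 is a leaf — visit 15.
      At 1: no right child.
      Visit 1.
    At 14: go right to 2.
      2 is a leaf — visit 2.
    Visit 14.
  At 23: go right to 19.
    At 19: go left to 31.
      At 31: go left to 16.
        At 16: no left child.
        At 16: go right to 28.
          28 is a leaf — visit 28.
        Visit 16.
      At 31: no right child.
      Visit 31.
    At 19: no right child.
    Visit 19.
  Visit 23.
At 9: go right to 35.
  35 is a leaf — visit 35.
Visit 9.
Full post-order sequence: 15, 1, 2, 14, 28, 16, 31, 19, 23, 35, 9.

2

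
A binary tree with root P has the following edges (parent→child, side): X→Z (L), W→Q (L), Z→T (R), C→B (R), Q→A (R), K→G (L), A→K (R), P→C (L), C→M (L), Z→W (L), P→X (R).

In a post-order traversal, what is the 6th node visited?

Post-order visits the left subtree, then the right subtree, then the node.
At P: go left to C.
  At C: go left to M.
    M is a leaf — visit M.
  At C: go right to B.
    B is a leaf — visit B.
  Visit C.
At P: go right to X.
  At X: go left to Z.
    At Z: go left to W.
      At W: go left to Q.
        At Q: no left child.
        At Q: go right to A.
          At A: no left child.
          At A: go right to K.
            At K: go left to G.
              G is a leaf — visit G.
            At K: no right child.
            Visit K.
          Visit A.
        Visit Q.
      At W: no right child.
      Visit W.
    At Z: go right to T.
      T is a leaf — visit T.
    Visit Z.
  At X: no right child.
  Visit X.
Visit P.
Full post-order sequence: M, B, C, G, K, A, Q, W, T, Z, X, P.

A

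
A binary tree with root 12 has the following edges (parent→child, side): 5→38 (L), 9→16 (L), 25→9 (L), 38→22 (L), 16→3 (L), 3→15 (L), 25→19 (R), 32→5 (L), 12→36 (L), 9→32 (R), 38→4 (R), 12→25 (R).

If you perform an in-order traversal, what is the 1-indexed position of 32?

In-order visits the left subtree, then the node, then the right subtree.
At 12: go left to 36.
  36 is a leaf — visit 36.
Visit 12.
At 12: go right to 25.
  At 25: go left to 9.
    At 9: go left to 16.
      At 16: go left to 3.
        At 3: go left to 15.
          15 is a leaf — visit 15.
        Visit 3.
        At 3: no right child.
      Visit 16.
      At 16: no right child.
    Visit 9.
    At 9: go right to 32.
      At 32: go left to 5.
        At 5: go left to 38.
          At 38: go left to 22.
            22 is a leaf — visit 22.
          Visit 38.
          At 38: go right to 4.
            4 is a leaf — visit 4.
        Visit 5.
        At 5: no right child.
      Visit 32.
      At 32: no right child.
  Visit 25.
  At 25: go right to 19.
    19 is a leaf — visit 19.
Full in-order sequence: 36, 12, 15, 3, 16, 9, 22, 38, 4, 5, 32, 25, 19.

11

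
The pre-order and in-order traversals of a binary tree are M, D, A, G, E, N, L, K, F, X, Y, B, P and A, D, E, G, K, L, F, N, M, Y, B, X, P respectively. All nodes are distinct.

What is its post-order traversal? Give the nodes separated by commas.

The first element of pre-order is the root; it splits in-order into left and right subtrees.
Root M: left subtree has 8 nodes {A, D, E, G, K, L, F, N}, right has 4 {Y, B, X, P}.
  Root D: left subtree has 1 node {A}, right has 6 {E, G, K, L, F, N}.
    Root G: left subtree has 1 node {E}, right has 4 {K, L, F, N}.
      Root N: left subtree has 3 nodes {K, L, F}, right has 0 { }.
        Root L: left subtree has 1 node {K}, right has 1 {F}.
  Root X: left subtree has 2 nodes {Y, B}, right has 1 {P}.
    Root Y: left subtree has 0 nodes { }, right has 1 {B}.

A, E, K, F, L, N, G, D, B, Y, P, X, M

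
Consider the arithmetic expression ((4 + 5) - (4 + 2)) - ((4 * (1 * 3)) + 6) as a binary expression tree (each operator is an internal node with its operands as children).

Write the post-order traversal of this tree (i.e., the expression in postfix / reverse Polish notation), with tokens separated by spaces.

4 5 + 4 2 + - 4 1 3 * * 6 + -

Post-order on an expression tree gives postfix notation: for each operator, emit left operand, right operand, then the operator.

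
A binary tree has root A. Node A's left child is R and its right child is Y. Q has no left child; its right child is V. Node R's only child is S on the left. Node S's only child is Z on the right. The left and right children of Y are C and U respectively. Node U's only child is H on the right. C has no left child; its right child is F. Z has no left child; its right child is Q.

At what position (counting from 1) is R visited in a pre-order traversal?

2

Pre-order visits the node, then its left subtree, then its right subtree.
Visit A.
At A: go left to R.
  Visit R.
  At R: go left to S.
    Visit S.
    At S: no left child.
    At S: go right to Z.
      Visit Z.
      At Z: no left child.
      At Z: go right to Q.
        Visit Q.
        At Q: no left child.
        At Q: go right to V.
          V is a leaf — visit V.
  At R: no right child.
At A: go right to Y.
  Visit Y.
  At Y: go left to C.
    Visit C.
    At C: no left child.
    At C: go right to F.
      F is a leaf — visit F.
  At Y: go right to U.
    Visit U.
    At U: no left child.
    At U: go right to H.
      H is a leaf — visit H.
Full pre-order sequence: A, R, S, Z, Q, V, Y, C, F, U, H.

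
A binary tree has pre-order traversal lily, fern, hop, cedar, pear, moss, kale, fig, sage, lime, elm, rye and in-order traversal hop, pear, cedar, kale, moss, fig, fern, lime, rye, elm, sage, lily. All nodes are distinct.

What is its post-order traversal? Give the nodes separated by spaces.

The first element of pre-order is the root; it splits in-order into left and right subtrees.
Root lily: left subtree has 11 nodes {hop, pear, cedar, kale, moss, fig, fern, lime, rye, elm, sage}, right has 0 { }.
  Root fern: left subtree has 6 nodes {hop, pear, cedar, kale, moss, fig}, right has 4 {lime, rye, elm, sage}.
    Root hop: left subtree has 0 nodes { }, right has 5 {pear, cedar, kale, moss, fig}.
      Root cedar: left subtree has 1 node {pear}, right has 3 {kale, moss, fig}.
        Root moss: left subtree has 1 node {kale}, right has 1 {fig}.
    Root sage: left subtree has 3 nodes {lime, rye, elm}, right has 0 { }.
      Root lime: left subtree has 0 nodes { }, right has 2 {rye, elm}.
        Root elm: left subtree has 1 node {rye}, right has 0 { }.

pear kale fig moss cedar hop rye elm lime sage fern lily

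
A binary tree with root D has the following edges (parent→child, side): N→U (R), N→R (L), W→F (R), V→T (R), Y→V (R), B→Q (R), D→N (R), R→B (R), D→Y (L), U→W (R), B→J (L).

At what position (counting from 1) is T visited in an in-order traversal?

3

In-order visits the left subtree, then the node, then the right subtree.
At D: go left to Y.
  At Y: no left child.
  Visit Y.
  At Y: go right to V.
    At V: no left child.
    Visit V.
    At V: go right to T.
      T is a leaf — visit T.
Visit D.
At D: go right to N.
  At N: go left to R.
    At R: no left child.
    Visit R.
    At R: go right to B.
      At B: go left to J.
        J is a leaf — visit J.
      Visit B.
      At B: go right to Q.
        Q is a leaf — visit Q.
  Visit N.
  At N: go right to U.
    At U: no left child.
    Visit U.
    At U: go right to W.
      At W: no left child.
      Visit W.
      At W: go right to F.
        F is a leaf — visit F.
Full in-order sequence: Y, V, T, D, R, J, B, Q, N, U, W, F.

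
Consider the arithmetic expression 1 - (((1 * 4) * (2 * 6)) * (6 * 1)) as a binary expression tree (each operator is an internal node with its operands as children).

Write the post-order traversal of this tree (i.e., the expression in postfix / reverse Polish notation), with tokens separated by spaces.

1 1 4 * 2 6 * * 6 1 * * -

Post-order on an expression tree gives postfix notation: for each operator, emit left operand, right operand, then the operator.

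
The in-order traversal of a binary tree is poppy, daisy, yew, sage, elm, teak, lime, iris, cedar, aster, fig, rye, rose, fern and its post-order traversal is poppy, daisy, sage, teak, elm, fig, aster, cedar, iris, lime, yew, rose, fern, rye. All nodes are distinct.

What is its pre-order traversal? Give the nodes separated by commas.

The last element of post-order is the root; it splits in-order into left and right subtrees.
Root rye: left subtree has 11 nodes {poppy, daisy, yew, sage, elm, teak, lime, iris, cedar, aster, fig}, right has 2 {rose, fern}.
  Root yew: left subtree has 2 nodes {poppy, daisy}, right has 8 {sage, elm, teak, lime, iris, cedar, aster, fig}.
    Root daisy: left subtree has 1 node {poppy}, right has 0 { }.
    Root lime: left subtree has 3 nodes {sage, elm, teak}, right has 4 {iris, cedar, aster, fig}.
      Root elm: left subtree has 1 node {sage}, right has 1 {teak}.
      Root iris: left subtree has 0 nodes { }, right has 3 {cedar, aster, fig}.
        Root cedar: left subtree has 0 nodes { }, right has 2 {aster, fig}.
          Root aster: left subtree has 0 nodes { }, right has 1 {fig}.
  Root fern: left subtree has 1 node {rose}, right has 0 { }.

rye, yew, daisy, poppy, lime, elm, sage, teak, iris, cedar, aster, fig, fern, rose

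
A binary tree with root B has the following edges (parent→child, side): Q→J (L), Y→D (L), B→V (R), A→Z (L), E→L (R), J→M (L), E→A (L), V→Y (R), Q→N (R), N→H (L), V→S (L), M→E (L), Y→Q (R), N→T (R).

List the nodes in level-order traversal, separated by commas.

Level-order visits nodes level by level from the root, left to right within each level.
Level 0: B
Level 1: V
Level 2: S, Y
Level 3: D, Q
Level 4: J, N
Level 5: M, H, T
Level 6: E
Level 7: A, L
Level 8: Z

B, V, S, Y, D, Q, J, N, M, H, T, E, A, L, Z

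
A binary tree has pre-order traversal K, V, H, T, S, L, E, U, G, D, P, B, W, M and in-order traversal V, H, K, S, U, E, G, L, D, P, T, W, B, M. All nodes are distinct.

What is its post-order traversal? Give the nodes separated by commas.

The first element of pre-order is the root; it splits in-order into left and right subtrees.
Root K: left subtree has 2 nodes {V, H}, right has 11 {S, U, E, G, L, D, P, T, W, B, M}.
  Root V: left subtree has 0 nodes { }, right has 1 {H}.
  Root T: left subtree has 7 nodes {S, U, E, G, L, D, P}, right has 3 {W, B, M}.
    Root S: left subtree has 0 nodes { }, right has 6 {U, E, G, L, D, P}.
      Root L: left subtree has 3 nodes {U, E, G}, right has 2 {D, P}.
        Root E: left subtree has 1 node {U}, right has 1 {G}.
        Root D: left subtree has 0 nodes { }, right has 1 {P}.
    Root B: left subtree has 1 node {W}, right has 1 {M}.

H, V, U, G, E, P, D, L, S, W, M, B, T, K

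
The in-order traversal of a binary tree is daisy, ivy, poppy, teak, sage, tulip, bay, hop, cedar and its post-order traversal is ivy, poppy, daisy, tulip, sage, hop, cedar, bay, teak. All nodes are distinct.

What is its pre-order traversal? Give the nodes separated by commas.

The last element of post-order is the root; it splits in-order into left and right subtrees.
Root teak: left subtree has 3 nodes {daisy, ivy, poppy}, right has 5 {sage, tulip, bay, hop, cedar}.
  Root daisy: left subtree has 0 nodes { }, right has 2 {ivy, poppy}.
    Root poppy: left subtree has 1 node {ivy}, right has 0 { }.
  Root bay: left subtree has 2 nodes {sage, tulip}, right has 2 {hop, cedar}.
    Root sage: left subtree has 0 nodes { }, right has 1 {tulip}.
    Root cedar: left subtree has 1 node {hop}, right has 0 { }.

teak, daisy, poppy, ivy, bay, sage, tulip, cedar, hop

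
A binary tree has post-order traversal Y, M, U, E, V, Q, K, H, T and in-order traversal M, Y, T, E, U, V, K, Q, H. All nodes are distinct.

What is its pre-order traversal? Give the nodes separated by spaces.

The last element of post-order is the root; it splits in-order into left and right subtrees.
Root T: left subtree has 2 nodes {M, Y}, right has 6 {E, U, V, K, Q, H}.
  Root M: left subtree has 0 nodes { }, right has 1 {Y}.
  Root H: left subtree has 5 nodes {E, U, V, K, Q}, right has 0 { }.
    Root K: left subtree has 3 nodes {E, U, V}, right has 1 {Q}.
      Root V: left subtree has 2 nodes {E, U}, right has 0 { }.
        Root E: left subtree has 0 nodes { }, right has 1 {U}.

T M Y H K V E U Q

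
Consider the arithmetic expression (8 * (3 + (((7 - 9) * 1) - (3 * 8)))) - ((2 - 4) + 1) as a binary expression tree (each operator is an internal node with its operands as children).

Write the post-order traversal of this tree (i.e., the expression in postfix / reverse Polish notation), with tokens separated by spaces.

Post-order on an expression tree gives postfix notation: for each operator, emit left operand, right operand, then the operator.

8 3 7 9 - 1 * 3 8 * - + * 2 4 - 1 + -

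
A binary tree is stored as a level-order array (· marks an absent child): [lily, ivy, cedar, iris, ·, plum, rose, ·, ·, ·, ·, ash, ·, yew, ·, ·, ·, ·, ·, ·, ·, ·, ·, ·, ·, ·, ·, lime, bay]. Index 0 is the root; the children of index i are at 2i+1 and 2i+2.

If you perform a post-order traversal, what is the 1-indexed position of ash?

3

Post-order visits the left subtree, then the right subtree, then the node.
At lily: go left to ivy.
  At ivy: go left to iris.
    iris is a leaf — visit iris.
  At ivy: no right child.
  Visit ivy.
At lily: go right to cedar.
  At cedar: go left to plum.
    At plum: go left to ash.
      ash is a leaf — visit ash.
    At plum: no right child.
    Visit plum.
  At cedar: go right to rose.
    At rose: go left to yew.
      At yew: go left to lime.
        lime is a leaf — visit lime.
      At yew: go right to bay.
        bay is a leaf — visit bay.
      Visit yew.
    At rose: no right child.
    Visit rose.
  Visit cedar.
Visit lily.
Full post-order sequence: iris, ivy, ash, plum, lime, bay, yew, rose, cedar, lily.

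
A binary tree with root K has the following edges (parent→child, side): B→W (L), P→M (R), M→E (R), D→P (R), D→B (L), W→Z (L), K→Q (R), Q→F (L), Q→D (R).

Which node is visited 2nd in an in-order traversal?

F

In-order visits the left subtree, then the node, then the right subtree.
At K: no left child.
Visit K.
At K: go right to Q.
  At Q: go left to F.
    F is a leaf — visit F.
  Visit Q.
  At Q: go right to D.
    At D: go left to B.
      At B: go left to W.
        At W: go left to Z.
          Z is a leaf — visit Z.
        Visit W.
        At W: no right child.
      Visit B.
      At B: no right child.
    Visit D.
    At D: go right to P.
      At P: no left child.
      Visit P.
      At P: go right to M.
        At M: no left child.
        Visit M.
        At M: go right to E.
          E is a leaf — visit E.
Full in-order sequence: K, F, Q, Z, W, B, D, P, M, E.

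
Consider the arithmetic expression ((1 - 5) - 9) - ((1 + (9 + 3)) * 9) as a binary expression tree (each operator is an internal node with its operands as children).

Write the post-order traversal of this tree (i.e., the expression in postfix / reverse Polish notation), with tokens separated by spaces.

Post-order on an expression tree gives postfix notation: for each operator, emit left operand, right operand, then the operator.

1 5 - 9 - 1 9 3 + + 9 * -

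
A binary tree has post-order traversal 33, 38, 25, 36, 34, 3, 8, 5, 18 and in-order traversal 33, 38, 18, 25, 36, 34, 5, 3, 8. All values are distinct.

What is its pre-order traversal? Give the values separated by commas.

The last element of post-order is the root; it splits in-order into left and right subtrees.
Root 18: left subtree has 2 nodes {33, 38}, right has 6 {25, 36, 34, 5, 3, 8}.
  Root 38: left subtree has 1 node {33}, right has 0 { }.
  Root 5: left subtree has 3 nodes {25, 36, 34}, right has 2 {3, 8}.
    Root 34: left subtree has 2 nodes {25, 36}, right has 0 { }.
      Root 36: left subtree has 1 node {25}, right has 0 { }.
    Root 8: left subtree has 1 node {3}, right has 0 { }.

18, 38, 33, 5, 34, 36, 25, 8, 3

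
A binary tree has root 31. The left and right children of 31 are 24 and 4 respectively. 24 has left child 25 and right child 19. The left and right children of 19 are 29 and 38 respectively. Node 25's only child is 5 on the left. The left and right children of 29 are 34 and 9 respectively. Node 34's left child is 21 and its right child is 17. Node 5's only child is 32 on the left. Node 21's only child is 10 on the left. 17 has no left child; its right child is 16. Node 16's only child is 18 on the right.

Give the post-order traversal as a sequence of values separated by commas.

Post-order visits the left subtree, then the right subtree, then the node.
At 31: go left to 24.
  At 24: go left to 25.
    At 25: go left to 5.
      At 5: go left to 32.
        32 is a leaf — visit 32.
      At 5: no right child.
      Visit 5.
    At 25: no right child.
    Visit 25.
  At 24: go right to 19.
    At 19: go left to 29.
      At 29: go left to 34.
        At 34: go left to 21.
          At 21: go left to 10.
            10 is a leaf — visit 10.
          At 21: no right child.
          Visit 21.
        At 34: go right to 17.
          At 17: no left child.
          At 17: go right to 16.
            At 16: no left child.
            At 16: go right to 18.
              18 is a leaf — visit 18.
            Visit 16.
          Visit 17.
        Visit 34.
      At 29: go right to 9.
        9 is a leaf — visit 9.
      Visit 29.
    At 19: go right to 38.
      38 is a leaf — visit 38.
    Visit 19.
  Visit 24.
At 31: go right to 4.
  4 is a leaf — visit 4.
Visit 31.

32, 5, 25, 10, 21, 18, 16, 17, 34, 9, 29, 38, 19, 24, 4, 31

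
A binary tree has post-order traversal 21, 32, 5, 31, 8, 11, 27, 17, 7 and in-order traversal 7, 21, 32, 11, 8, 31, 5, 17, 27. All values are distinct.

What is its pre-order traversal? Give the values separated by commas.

The last element of post-order is the root; it splits in-order into left and right subtrees.
Root 7: left subtree has 0 nodes { }, right has 8 {21, 32, 11, 8, 31, 5, 17, 27}.
  Root 17: left subtree has 6 nodes {21, 32, 11, 8, 31, 5}, right has 1 {27}.
    Root 11: left subtree has 2 nodes {21, 32}, right has 3 {8, 31, 5}.
      Root 32: left subtree has 1 node {21}, right has 0 { }.
      Root 8: left subtree has 0 nodes { }, right has 2 {31, 5}.
        Root 31: left subtree has 0 nodes { }, right has 1 {5}.

7, 17, 11, 32, 21, 8, 31, 5, 27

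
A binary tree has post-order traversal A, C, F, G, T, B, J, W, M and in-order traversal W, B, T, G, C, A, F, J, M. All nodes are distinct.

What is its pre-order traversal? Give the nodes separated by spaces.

M W J B T G F C A

The last element of post-order is the root; it splits in-order into left and right subtrees.
Root M: left subtree has 8 nodes {W, B, T, G, C, A, F, J}, right has 0 { }.
  Root W: left subtree has 0 nodes { }, right has 7 {B, T, G, C, A, F, J}.
    Root J: left subtree has 6 nodes {B, T, G, C, A, F}, right has 0 { }.
      Root B: left subtree has 0 nodes { }, right has 5 {T, G, C, A, F}.
        Root T: left subtree has 0 nodes { }, right has 4 {G, C, A, F}.
          Root G: left subtree has 0 nodes { }, right has 3 {C, A, F}.
            Root F: left subtree has 2 nodes {C, A}, right has 0 { }.
              Root C: left subtree has 0 nodes { }, right has 1 {A}.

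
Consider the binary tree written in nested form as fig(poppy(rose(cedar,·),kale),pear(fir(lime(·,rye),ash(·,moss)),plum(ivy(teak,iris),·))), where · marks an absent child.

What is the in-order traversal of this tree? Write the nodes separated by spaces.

In-order visits the left subtree, then the node, then the right subtree.
At fig: go left to poppy.
  At poppy: go left to rose.
    At rose: go left to cedar.
      cedar is a leaf — visit cedar.
    Visit rose.
    At rose: no right child.
  Visit poppy.
  At poppy: go right to kale.
    kale is a leaf — visit kale.
Visit fig.
At fig: go right to pear.
  At pear: go left to fir.
    At fir: go left to lime.
      At lime: no left child.
      Visit lime.
      At lime: go right to rye.
        rye is a leaf — visit rye.
    Visit fir.
    At fir: go right to ash.
      At ash: no left child.
      Visit ash.
      At ash: go right to moss.
        moss is a leaf — visit moss.
  Visit pear.
  At pear: go right to plum.
    At plum: go left to ivy.
      At ivy: go left to teak.
        teak is a leaf — visit teak.
      Visit ivy.
      At ivy: go right to iris.
        iris is a leaf — visit iris.
    Visit plum.
    At plum: no right child.

cedar rose poppy kale fig lime rye fir ash moss pear teak ivy iris plum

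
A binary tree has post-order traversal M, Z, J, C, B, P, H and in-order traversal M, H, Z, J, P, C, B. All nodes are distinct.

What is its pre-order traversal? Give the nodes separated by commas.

H, M, P, J, Z, B, C

The last element of post-order is the root; it splits in-order into left and right subtrees.
Root H: left subtree has 1 node {M}, right has 5 {Z, J, P, C, B}.
  Root P: left subtree has 2 nodes {Z, J}, right has 2 {C, B}.
    Root J: left subtree has 1 node {Z}, right has 0 { }.
    Root B: left subtree has 1 node {C}, right has 0 { }.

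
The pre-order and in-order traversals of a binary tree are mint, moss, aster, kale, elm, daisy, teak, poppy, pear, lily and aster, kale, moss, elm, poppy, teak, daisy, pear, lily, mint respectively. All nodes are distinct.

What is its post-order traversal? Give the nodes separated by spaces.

kale aster poppy teak lily pear daisy elm moss mint

The first element of pre-order is the root; it splits in-order into left and right subtrees.
Root mint: left subtree has 9 nodes {aster, kale, moss, elm, poppy, teak, daisy, pear, lily}, right has 0 { }.
  Root moss: left subtree has 2 nodes {aster, kale}, right has 6 {elm, poppy, teak, daisy, pear, lily}.
    Root aster: left subtree has 0 nodes { }, right has 1 {kale}.
    Root elm: left subtree has 0 nodes { }, right has 5 {poppy, teak, daisy, pear, lily}.
      Root daisy: left subtree has 2 nodes {poppy, teak}, right has 2 {pear, lily}.
        Root teak: left subtree has 1 node {poppy}, right has 0 { }.
        Root pear: left subtree has 0 nodes { }, right has 1 {lily}.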